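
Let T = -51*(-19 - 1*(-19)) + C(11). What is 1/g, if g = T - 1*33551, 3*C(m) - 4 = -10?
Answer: -1/33553 ≈ -2.9804e-5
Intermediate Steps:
C(m) = -2 (C(m) = 4/3 + (1/3)*(-10) = 4/3 - 10/3 = -2)
T = -2 (T = -51*(-19 - 1*(-19)) - 2 = -51*(-19 + 19) - 2 = -51*0 - 2 = 0 - 2 = -2)
g = -33553 (g = -2 - 1*33551 = -2 - 33551 = -33553)
1/g = 1/(-33553) = -1/33553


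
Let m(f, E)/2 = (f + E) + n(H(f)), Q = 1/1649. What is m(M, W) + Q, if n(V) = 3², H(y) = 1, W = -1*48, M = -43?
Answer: -270435/1649 ≈ -164.00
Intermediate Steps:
W = -48
n(V) = 9
Q = 1/1649 ≈ 0.00060643
m(f, E) = 18 + 2*E + 2*f (m(f, E) = 2*((f + E) + 9) = 2*((E + f) + 9) = 2*(9 + E + f) = 18 + 2*E + 2*f)
m(M, W) + Q = (18 + 2*(-48) + 2*(-43)) + 1/1649 = (18 - 96 - 86) + 1/1649 = -164 + 1/1649 = -270435/1649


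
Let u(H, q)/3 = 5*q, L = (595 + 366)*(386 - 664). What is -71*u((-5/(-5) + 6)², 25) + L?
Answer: -293783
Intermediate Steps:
L = -267158 (L = 961*(-278) = -267158)
u(H, q) = 15*q (u(H, q) = 3*(5*q) = 15*q)
-71*u((-5/(-5) + 6)², 25) + L = -1065*25 - 267158 = -71*375 - 267158 = -26625 - 267158 = -293783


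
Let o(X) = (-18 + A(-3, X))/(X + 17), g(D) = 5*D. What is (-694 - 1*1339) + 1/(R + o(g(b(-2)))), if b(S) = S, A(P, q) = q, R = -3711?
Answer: -7552596/3715 ≈ -2033.0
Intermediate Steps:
o(X) = (-18 + X)/(17 + X) (o(X) = (-18 + X)/(X + 17) = (-18 + X)/(17 + X))
(-694 - 1*1339) + 1/(R + o(g(b(-2)))) = (-694 - 1*1339) + 1/(-3711 + (-18 + 5*(-2))/(17 + 5*(-2))) = (-694 - 1339) + 1/(-3711 + (-18 - 10)/(17 - 10)) = -2033 + 1/(-3711 - 28/7) = -2033 + 1/(-3711 + (1/7)*(-28)) = -2033 + 1/(-3711 - 4) = -2033 + 1/(-3715) = -2033 - 1/3715 = -7552596/3715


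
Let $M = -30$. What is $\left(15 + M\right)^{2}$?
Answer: $225$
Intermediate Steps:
$\left(15 + M\right)^{2} = \left(15 - 30\right)^{2} = \left(-15\right)^{2} = 225$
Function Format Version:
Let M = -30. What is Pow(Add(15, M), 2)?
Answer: 225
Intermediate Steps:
Pow(Add(15, M), 2) = Pow(Add(15, -30), 2) = Pow(-15, 2) = 225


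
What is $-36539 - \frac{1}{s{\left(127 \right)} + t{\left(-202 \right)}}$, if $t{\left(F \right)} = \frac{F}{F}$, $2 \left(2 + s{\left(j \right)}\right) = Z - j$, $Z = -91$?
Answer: $- \frac{4019289}{110} \approx -36539.0$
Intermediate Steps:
$s{\left(j \right)} = - \frac{95}{2} - \frac{j}{2}$ ($s{\left(j \right)} = -2 + \frac{-91 - j}{2} = -2 - \left(\frac{91}{2} + \frac{j}{2}\right) = - \frac{95}{2} - \frac{j}{2}$)
$t{\left(F \right)} = 1$
$-36539 - \frac{1}{s{\left(127 \right)} + t{\left(-202 \right)}} = -36539 - \frac{1}{\left(- \frac{95}{2} - \frac{127}{2}\right) + 1} = -36539 - \frac{1}{-111 + 1} = -36539 - \frac{1}{-110} = -36539 - - \frac{1}{110} = -36539 + \frac{1}{110} = - \frac{4019289}{110}$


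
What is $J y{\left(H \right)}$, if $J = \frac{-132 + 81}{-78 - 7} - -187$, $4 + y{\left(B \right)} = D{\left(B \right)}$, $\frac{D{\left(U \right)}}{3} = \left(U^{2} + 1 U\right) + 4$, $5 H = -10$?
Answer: $\frac{13132}{5} \approx 2626.4$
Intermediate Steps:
$H = -2$ ($H = \frac{1}{5} \left(-10\right) = -2$)
$D{\left(U \right)} = 12 + 3 U + 3 U^{2}$ ($D{\left(U \right)} = 3 \left(\left(U^{2} + 1 U\right) + 4\right) = 3 \left(\left(U^{2} + U\right) + 4\right) = 3 \left(\left(U + U^{2}\right) + 4\right) = 3 \left(4 + U + U^{2}\right) = 12 + 3 U + 3 U^{2}$)
$y{\left(B \right)} = 8 + 3 B + 3 B^{2}$ ($y{\left(B \right)} = -4 + \left(12 + 3 B + 3 B^{2}\right) = 8 + 3 B + 3 B^{2}$)
$J = \frac{938}{5}$ ($J = - \frac{51}{-85} + 187 = \left(-51\right) \left(- \frac{1}{85}\right) + 187 = \frac{3}{5} + 187 = \frac{938}{5} \approx 187.6$)
$J y{\left(H \right)} = \frac{938 \left(8 + 3 \left(-2\right) + 3 \left(-2\right)^{2}\right)}{5} = \frac{938 \left(8 - 6 + 3 \cdot 4\right)}{5} = \frac{938 \left(8 - 6 + 12\right)}{5} = \frac{938}{5} \cdot 14 = \frac{13132}{5}$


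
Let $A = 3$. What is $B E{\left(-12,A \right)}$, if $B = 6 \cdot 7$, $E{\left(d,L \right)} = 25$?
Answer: $1050$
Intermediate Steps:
$B = 42$
$B E{\left(-12,A \right)} = 42 \cdot 25 = 1050$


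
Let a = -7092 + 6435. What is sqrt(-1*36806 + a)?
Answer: I*sqrt(37463) ≈ 193.55*I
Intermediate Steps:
a = -657
sqrt(-1*36806 + a) = sqrt(-1*36806 - 657) = sqrt(-36806 - 657) = sqrt(-37463) = I*sqrt(37463)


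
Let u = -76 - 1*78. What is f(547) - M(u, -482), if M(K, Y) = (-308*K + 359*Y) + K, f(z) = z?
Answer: 126307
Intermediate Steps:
u = -154 (u = -76 - 78 = -154)
M(K, Y) = -307*K + 359*Y
f(547) - M(u, -482) = 547 - (-307*(-154) + 359*(-482)) = 547 - (47278 - 173038) = 547 - 1*(-125760) = 547 + 125760 = 126307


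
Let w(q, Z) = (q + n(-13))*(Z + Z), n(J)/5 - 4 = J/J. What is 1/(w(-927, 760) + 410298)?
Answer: -1/960742 ≈ -1.0409e-6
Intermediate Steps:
n(J) = 25 (n(J) = 20 + 5*(J/J) = 20 + 5*1 = 20 + 5 = 25)
w(q, Z) = 2*Z*(25 + q) (w(q, Z) = (q + 25)*(Z + Z) = (25 + q)*(2*Z) = 2*Z*(25 + q))
1/(w(-927, 760) + 410298) = 1/(2*760*(25 - 927) + 410298) = 1/(2*760*(-902) + 410298) = 1/(-1371040 + 410298) = 1/(-960742) = -1/960742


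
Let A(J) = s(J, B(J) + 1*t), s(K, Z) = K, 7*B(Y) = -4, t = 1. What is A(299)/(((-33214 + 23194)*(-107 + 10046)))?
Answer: -299/99588780 ≈ -3.0023e-6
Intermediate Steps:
B(Y) = -4/7 (B(Y) = (1/7)*(-4) = -4/7)
A(J) = J
A(299)/(((-33214 + 23194)*(-107 + 10046))) = 299/(((-33214 + 23194)*(-107 + 10046))) = 299/((-10020*9939)) = 299/(-99588780) = 299*(-1/99588780) = -299/99588780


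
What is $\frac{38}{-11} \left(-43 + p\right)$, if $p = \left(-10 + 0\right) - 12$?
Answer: $\frac{2470}{11} \approx 224.55$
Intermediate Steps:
$p = -22$ ($p = -10 - 12 = -22$)
$\frac{38}{-11} \left(-43 + p\right) = \frac{38}{-11} \left(-43 - 22\right) = 38 \left(- \frac{1}{11}\right) \left(-65\right) = \left(- \frac{38}{11}\right) \left(-65\right) = \frac{2470}{11}$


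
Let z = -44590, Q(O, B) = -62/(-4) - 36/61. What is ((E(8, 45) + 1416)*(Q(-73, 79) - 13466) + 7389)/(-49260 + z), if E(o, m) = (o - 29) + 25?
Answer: 1164682701/5724850 ≈ 203.44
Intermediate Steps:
Q(O, B) = 1819/122 (Q(O, B) = -62*(-1/4) - 36*1/61 = 31/2 - 36/61 = 1819/122)
E(o, m) = -4 + o (E(o, m) = (-29 + o) + 25 = -4 + o)
((E(8, 45) + 1416)*(Q(-73, 79) - 13466) + 7389)/(-49260 + z) = (((-4 + 8) + 1416)*(1819/122 - 13466) + 7389)/(-49260 - 44590) = ((4 + 1416)*(-1641033/122) + 7389)/(-93850) = (1420*(-1641033/122) + 7389)*(-1/93850) = (-1165133430/61 + 7389)*(-1/93850) = -1164682701/61*(-1/93850) = 1164682701/5724850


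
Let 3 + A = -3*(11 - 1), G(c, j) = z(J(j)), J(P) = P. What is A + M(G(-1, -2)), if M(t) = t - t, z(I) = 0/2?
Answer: -33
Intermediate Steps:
z(I) = 0 (z(I) = 0*(½) = 0)
G(c, j) = 0
M(t) = 0
A = -33 (A = -3 - 3*(11 - 1) = -3 - 3*10 = -3 - 30 = -33)
A + M(G(-1, -2)) = -33 + 0 = -33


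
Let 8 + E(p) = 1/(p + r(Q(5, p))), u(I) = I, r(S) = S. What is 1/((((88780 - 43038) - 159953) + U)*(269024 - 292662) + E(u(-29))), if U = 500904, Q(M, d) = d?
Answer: -58/530157650237 ≈ -1.0940e-10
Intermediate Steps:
E(p) = -8 + 1/(2*p) (E(p) = -8 + 1/(p + p) = -8 + 1/(2*p))
1/((((88780 - 43038) - 159953) + U)*(269024 - 292662) + E(u(-29))) = 1/((((88780 - 43038) - 159953) + 500904)*(269024 - 292662) + (-8 + (½)/(-29))) = 1/(((45742 - 159953) + 500904)*(-23638) + (-8 + (½)*(-1/29))) = 1/((-114211 + 500904)*(-23638) + (-8 - 1/58)) = 1/(386693*(-23638) - 465/58) = 1/(-9140649134 - 465/58) = 1/(-530157650237/58) = -58/530157650237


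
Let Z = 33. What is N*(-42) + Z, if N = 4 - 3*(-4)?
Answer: -639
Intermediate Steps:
N = 16 (N = 4 + 12 = 16)
N*(-42) + Z = 16*(-42) + 33 = -672 + 33 = -639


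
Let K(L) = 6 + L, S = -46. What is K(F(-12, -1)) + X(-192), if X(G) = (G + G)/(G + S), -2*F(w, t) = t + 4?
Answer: 1455/238 ≈ 6.1134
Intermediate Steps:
F(w, t) = -2 - t/2 (F(w, t) = -(t + 4)/2 = -(4 + t)/2 = -2 - t/2)
X(G) = 2*G/(-46 + G) (X(G) = (G + G)/(G - 46) = (2*G)/(-46 + G) = 2*G/(-46 + G))
K(F(-12, -1)) + X(-192) = (6 + (-2 - 1/2*(-1))) + 2*(-192)/(-46 - 192) = (6 + (-2 + 1/2)) + 2*(-192)/(-238) = (6 - 3/2) + 2*(-192)*(-1/238) = 9/2 + 192/119 = 1455/238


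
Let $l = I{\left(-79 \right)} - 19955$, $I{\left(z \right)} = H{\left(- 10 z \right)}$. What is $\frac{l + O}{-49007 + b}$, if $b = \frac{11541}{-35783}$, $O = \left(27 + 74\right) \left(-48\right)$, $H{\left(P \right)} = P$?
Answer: $\frac{859257179}{1753629022} \approx 0.48999$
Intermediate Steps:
$I{\left(z \right)} = - 10 z$
$O = -4848$ ($O = 101 \left(-48\right) = -4848$)
$b = - \frac{11541}{35783}$ ($b = 11541 \left(- \frac{1}{35783}\right) = - \frac{11541}{35783} \approx -0.32253$)
$l = -19165$ ($l = \left(-10\right) \left(-79\right) - 19955 = 790 - 19955 = -19165$)
$\frac{l + O}{-49007 + b} = \frac{-19165 - 4848}{-49007 - \frac{11541}{35783}} = - \frac{24013}{- \frac{1753629022}{35783}} = \left(-24013\right) \left(- \frac{35783}{1753629022}\right) = \frac{859257179}{1753629022}$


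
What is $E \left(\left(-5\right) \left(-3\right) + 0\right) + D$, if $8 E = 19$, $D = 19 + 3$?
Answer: $\frac{461}{8} \approx 57.625$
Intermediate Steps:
$D = 22$
$E = \frac{19}{8}$ ($E = \frac{1}{8} \cdot 19 = \frac{19}{8} \approx 2.375$)
$E \left(\left(-5\right) \left(-3\right) + 0\right) + D = \frac{19 \left(\left(-5\right) \left(-3\right) + 0\right)}{8} + 22 = \frac{19 \left(15 + 0\right)}{8} + 22 = \frac{19}{8} \cdot 15 + 22 = \frac{285}{8} + 22 = \frac{461}{8}$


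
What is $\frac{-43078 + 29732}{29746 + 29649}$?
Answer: $- \frac{13346}{59395} \approx -0.2247$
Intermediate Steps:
$\frac{-43078 + 29732}{29746 + 29649} = - \frac{13346}{59395}$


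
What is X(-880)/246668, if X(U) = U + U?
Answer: -440/61667 ≈ -0.0071351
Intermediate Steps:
X(U) = 2*U
X(-880)/246668 = (2*(-880))/246668 = -1760*1/246668 = -440/61667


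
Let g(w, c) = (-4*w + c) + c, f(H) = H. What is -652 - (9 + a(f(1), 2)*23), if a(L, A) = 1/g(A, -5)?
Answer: -11875/18 ≈ -659.72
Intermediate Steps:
g(w, c) = -4*w + 2*c (g(w, c) = (c - 4*w) + c = -4*w + 2*c)
a(L, A) = 1/(-10 - 4*A) (a(L, A) = 1/(-4*A + 2*(-5)) = 1/(-4*A - 10) = 1/(-10 - 4*A))
-652 - (9 + a(f(1), 2)*23) = -652 - (9 - 1/(10 + 4*2)*23) = -652 - (9 - 1/(10 + 8)*23) = -652 - (9 - 1/18*23) = -652 - (9 - 23/18) = -652 - 1*139/18 = -652 - 139/18 = -11875/18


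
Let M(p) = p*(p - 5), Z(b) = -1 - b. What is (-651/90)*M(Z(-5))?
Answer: 434/15 ≈ 28.933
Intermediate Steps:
M(p) = p*(-5 + p)
(-651/90)*M(Z(-5)) = (-651/90)*((-1 - 1*(-5))*(-5 + (-1 - 1*(-5)))) = (-651/90)*((-1 + 5)*(-5 + (-1 + 5))) = (-93*7/90)*(4*(-5 + 4)) = -434*(-1)/15 = -217/30*(-4) = 434/15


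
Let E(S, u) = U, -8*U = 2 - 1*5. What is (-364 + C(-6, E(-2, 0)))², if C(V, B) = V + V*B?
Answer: 2217121/16 ≈ 1.3857e+5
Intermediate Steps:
U = 3/8 (U = -(2 - 1*5)/8 = -(2 - 5)/8 = -⅛*(-3) = 3/8 ≈ 0.37500)
E(S, u) = 3/8
C(V, B) = V + B*V
(-364 + C(-6, E(-2, 0)))² = (-364 - 6*(1 + 3/8))² = (-364 - 6*11/8)² = (-364 - 33/4)² = (-1489/4)² = 2217121/16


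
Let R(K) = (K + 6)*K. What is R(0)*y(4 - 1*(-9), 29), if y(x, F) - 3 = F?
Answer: 0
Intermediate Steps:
y(x, F) = 3 + F
R(K) = K*(6 + K) (R(K) = (6 + K)*K = K*(6 + K))
R(0)*y(4 - 1*(-9), 29) = (0*(6 + 0))*(3 + 29) = (0*6)*32 = 0*32 = 0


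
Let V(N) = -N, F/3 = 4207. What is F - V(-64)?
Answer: 12557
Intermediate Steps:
F = 12621 (F = 3*4207 = 12621)
F - V(-64) = 12621 - (-1)*(-64) = 12621 - 1*64 = 12621 - 64 = 12557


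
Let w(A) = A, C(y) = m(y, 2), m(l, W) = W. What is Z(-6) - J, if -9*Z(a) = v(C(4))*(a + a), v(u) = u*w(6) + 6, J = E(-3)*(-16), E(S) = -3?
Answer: -24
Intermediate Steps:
C(y) = 2
J = 48 (J = -3*(-16) = 48)
v(u) = 6 + 6*u (v(u) = u*6 + 6 = 6*u + 6 = 6 + 6*u)
Z(a) = -4*a (Z(a) = -(6 + 6*2)*(a + a)/9 = -(6 + 12)*2*a/9 = -2*2*a = -4*a)
Z(-6) - J = -4*(-6) - 1*48 = 24 - 48 = -24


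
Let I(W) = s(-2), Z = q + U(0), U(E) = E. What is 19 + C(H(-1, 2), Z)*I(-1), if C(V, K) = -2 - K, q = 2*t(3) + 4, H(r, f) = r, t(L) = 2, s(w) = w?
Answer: 39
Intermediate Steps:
q = 8 (q = 2*2 + 4 = 4 + 4 = 8)
Z = 8 (Z = 8 + 0 = 8)
I(W) = -2
19 + C(H(-1, 2), Z)*I(-1) = 19 + (-2 - 1*8)*(-2) = 19 + (-2 - 8)*(-2) = 19 - 10*(-2) = 19 + 20 = 39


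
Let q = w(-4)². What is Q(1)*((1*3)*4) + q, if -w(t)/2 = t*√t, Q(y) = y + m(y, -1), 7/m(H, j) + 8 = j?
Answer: -760/3 ≈ -253.33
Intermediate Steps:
m(H, j) = 7/(-8 + j)
Q(y) = -7/9 + y (Q(y) = y + 7/(-8 - 1) = y + 7/(-9) = y + 7*(-⅑) = y - 7/9 = -7/9 + y)
w(t) = -2*t^(3/2) (w(t) = -2*t*√t = -2*t^(3/2))
q = -256 (q = (-(-16)*I)² = (16*I)² = -256)
Q(1)*((1*3)*4) + q = (-7/9 + 1)*((1*3)*4) - 256 = 2*(3*4)/9 - 256 = (2/9)*12 - 256 = 8/3 - 256 = -760/3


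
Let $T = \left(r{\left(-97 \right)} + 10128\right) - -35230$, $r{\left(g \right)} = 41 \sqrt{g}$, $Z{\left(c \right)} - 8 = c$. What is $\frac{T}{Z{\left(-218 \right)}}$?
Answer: $- \frac{22679}{105} - \frac{41 i \sqrt{97}}{210} \approx -215.99 - 1.9229 i$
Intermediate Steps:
$Z{\left(c \right)} = 8 + c$
$T = 45358 + 41 i \sqrt{97}$ ($T = \left(41 \sqrt{-97} + 10128\right) - -35230 = \left(41 i \sqrt{97} + 10128\right) + 35230 = \left(10128 + 41 i \sqrt{97}\right) + 35230 = 45358 + 41 i \sqrt{97} \approx 45358.0 + 403.8 i$)
$\frac{T}{Z{\left(-218 \right)}} = \frac{45358 + 41 i \sqrt{97}}{8 - 218} = \frac{45358 + 41 i \sqrt{97}}{-210} = \left(45358 + 41 i \sqrt{97}\right) \left(- \frac{1}{210}\right) = - \frac{22679}{105} - \frac{41 i \sqrt{97}}{210}$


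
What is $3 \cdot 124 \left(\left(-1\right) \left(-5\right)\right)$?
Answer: $1860$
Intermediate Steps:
$3 \cdot 124 \left(\left(-1\right) \left(-5\right)\right) = 372 \cdot 5 = 1860$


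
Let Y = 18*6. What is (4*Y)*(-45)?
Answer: -19440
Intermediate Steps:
Y = 108
(4*Y)*(-45) = (4*108)*(-45) = 432*(-45) = -19440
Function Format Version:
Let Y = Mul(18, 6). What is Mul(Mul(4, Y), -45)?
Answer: -19440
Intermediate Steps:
Y = 108
Mul(Mul(4, Y), -45) = Mul(Mul(4, 108), -45) = Mul(432, -45) = -19440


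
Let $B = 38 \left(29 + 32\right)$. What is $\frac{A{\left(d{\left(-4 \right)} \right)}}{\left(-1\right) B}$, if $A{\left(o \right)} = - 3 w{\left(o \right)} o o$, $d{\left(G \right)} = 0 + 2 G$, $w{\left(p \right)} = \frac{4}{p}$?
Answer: $- \frac{48}{1159} \approx -0.041415$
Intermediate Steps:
$d{\left(G \right)} = 2 G$
$A{\left(o \right)} = - 12 o$ ($A{\left(o \right)} = - 3 \frac{4}{o} o o = - \frac{12}{o} o o = - 12 o$)
$B = 2318$ ($B = 38 \cdot 61 = 2318$)
$\frac{A{\left(d{\left(-4 \right)} \right)}}{\left(-1\right) B} = \frac{\left(-12\right) 2 \left(-4\right)}{\left(-1\right) 2318} = \frac{\left(-12\right) \left(-8\right)}{-2318} = 96 \left(- \frac{1}{2318}\right) = - \frac{48}{1159}$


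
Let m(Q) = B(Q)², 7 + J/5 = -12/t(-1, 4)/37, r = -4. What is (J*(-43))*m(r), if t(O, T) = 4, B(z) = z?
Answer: 901280/37 ≈ 24359.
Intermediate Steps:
J = -1310/37 (J = -35 + 5*(-12/4/37) = -35 + 5*(-12*¼*(1/37)) = -35 + 5*(-3*1/37) = -35 + 5*(-3/37) = -35 - 15/37 = -1310/37 ≈ -35.405)
m(Q) = Q²
(J*(-43))*m(r) = -1310/37*(-43)*(-4)² = (56330/37)*16 = 901280/37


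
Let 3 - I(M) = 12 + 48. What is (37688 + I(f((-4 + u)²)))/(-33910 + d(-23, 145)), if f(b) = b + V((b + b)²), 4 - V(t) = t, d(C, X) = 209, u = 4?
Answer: -37631/33701 ≈ -1.1166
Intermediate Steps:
V(t) = 4 - t
f(b) = 4 + b - 4*b² (f(b) = b + (4 - (b + b)²) = b + (4 - (2*b)²) = b + (4 - 4*b²) = 4 + b - 4*b²)
I(M) = -57 (I(M) = 3 - (12 + 48) = 3 - 1*60 = 3 - 60 = -57)
(37688 + I(f((-4 + u)²)))/(-33910 + d(-23, 145)) = (37688 - 57)/(-33910 + 209) = 37631/(-33701) = 37631*(-1/33701) = -37631/33701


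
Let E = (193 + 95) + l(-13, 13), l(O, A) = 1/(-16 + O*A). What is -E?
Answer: -53279/185 ≈ -287.99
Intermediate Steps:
l(O, A) = 1/(-16 + A*O)
E = 53279/185 (E = (193 + 95) + 1/(-16 + 13*(-13)) = 288 + 1/(-16 - 169) = 288 + 1/(-185) = 288 - 1/185 = 53279/185 ≈ 287.99)
-E = -1*53279/185 = -53279/185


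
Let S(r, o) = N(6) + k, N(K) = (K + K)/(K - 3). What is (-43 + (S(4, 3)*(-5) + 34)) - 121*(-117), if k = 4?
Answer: 14108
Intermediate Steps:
N(K) = 2*K/(-3 + K) (N(K) = (2*K)/(-3 + K) = 2*K/(-3 + K))
S(r, o) = 8 (S(r, o) = 2*6/(-3 + 6) + 4 = 2*6/3 + 4 = 2*6*(⅓) + 4 = 4 + 4 = 8)
(-43 + (S(4, 3)*(-5) + 34)) - 121*(-117) = (-43 + (8*(-5) + 34)) - 121*(-117) = (-43 + (-40 + 34)) + 14157 = (-43 - 6) + 14157 = -49 + 14157 = 14108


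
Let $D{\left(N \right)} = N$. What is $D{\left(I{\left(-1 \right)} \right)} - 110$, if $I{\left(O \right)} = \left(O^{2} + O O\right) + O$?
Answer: $-109$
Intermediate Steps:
$I{\left(O \right)} = O + 2 O^{2}$ ($I{\left(O \right)} = \left(O^{2} + O^{2}\right) + O = 2 O^{2} + O = O + 2 O^{2}$)
$D{\left(I{\left(-1 \right)} \right)} - 110 = - (1 + 2 \left(-1\right)) - 110 = - (1 - 2) - 110 = \left(-1\right) \left(-1\right) - 110 = 1 - 110 = -109$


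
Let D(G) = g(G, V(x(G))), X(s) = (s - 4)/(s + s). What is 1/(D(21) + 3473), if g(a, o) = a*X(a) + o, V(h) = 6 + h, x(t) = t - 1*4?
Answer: 2/7009 ≈ 0.00028535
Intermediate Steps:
X(s) = (-4 + s)/(2*s) (X(s) = (-4 + s)/((2*s)) = (-4 + s)*(1/(2*s)) = (-4 + s)/(2*s))
x(t) = -4 + t (x(t) = t - 4 = -4 + t)
g(a, o) = -2 + o + a/2 (g(a, o) = a*((-4 + a)/(2*a)) + o = (-2 + a/2) + o = -2 + o + a/2)
D(G) = 3*G/2 (D(G) = -2 + (6 + (-4 + G)) + G/2 = -2 + (2 + G) + G/2 = 3*G/2)
1/(D(21) + 3473) = 1/((3/2)*21 + 3473) = 1/(63/2 + 3473) = 1/(7009/2) = 2/7009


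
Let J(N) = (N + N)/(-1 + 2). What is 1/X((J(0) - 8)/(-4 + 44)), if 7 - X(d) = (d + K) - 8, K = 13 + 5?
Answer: -5/14 ≈ -0.35714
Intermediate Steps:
J(N) = 2*N (J(N) = (2*N)/1 = (2*N)*1 = 2*N)
K = 18
X(d) = -3 - d (X(d) = 7 - ((d + 18) - 8) = 7 - ((18 + d) - 8) = 7 - (10 + d) = 7 + (-10 - d) = -3 - d)
1/X((J(0) - 8)/(-4 + 44)) = 1/(-3 - (2*0 - 8)/(-4 + 44)) = 1/(-3 - (0 - 8)/40) = 1/(-3 - (-8)/40) = 1/(-3 - 1*(-⅕)) = 1/(-3 + ⅕) = 1/(-14/5) = -5/14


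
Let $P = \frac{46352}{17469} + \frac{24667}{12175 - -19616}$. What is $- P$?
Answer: $- \frac{634828085}{185118993} \approx -3.4293$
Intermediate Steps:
$P = \frac{634828085}{185118993}$ ($P = 46352 \cdot \frac{1}{17469} + \frac{24667}{12175 + 19616} = \frac{46352}{17469} + \frac{24667}{31791} = \frac{634828085}{185118993} \approx 3.4293$)
$- P = \left(-1\right) \frac{634828085}{185118993} = - \frac{634828085}{185118993}$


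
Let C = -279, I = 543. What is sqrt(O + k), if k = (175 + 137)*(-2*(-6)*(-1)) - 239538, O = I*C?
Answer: I*sqrt(394779) ≈ 628.31*I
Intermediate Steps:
O = -151497 (O = 543*(-279) = -151497)
k = -243282 (k = 312*(12*(-1)) - 239538 = 312*(-12) - 239538 = -3744 - 239538 = -243282)
sqrt(O + k) = sqrt(-151497 - 243282) = sqrt(-394779) = I*sqrt(394779)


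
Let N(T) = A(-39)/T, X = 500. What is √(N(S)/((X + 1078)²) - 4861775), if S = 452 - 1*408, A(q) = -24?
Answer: I*√1464853604831166/17358 ≈ 2204.9*I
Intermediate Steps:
S = 44 (S = 452 - 408 = 44)
N(T) = -24/T
√(N(S)/((X + 1078)²) - 4861775) = √((-24/44)/((500 + 1078)²) - 4861775) = √((-24*1/44)/(1578²) - 4861775) = √(-6/11/2490084 - 4861775) = √(-6/11*1/2490084 - 4861775) = √(-1/4565154 - 4861775) = √(-22194751588351/4565154) = I*√1464853604831166/17358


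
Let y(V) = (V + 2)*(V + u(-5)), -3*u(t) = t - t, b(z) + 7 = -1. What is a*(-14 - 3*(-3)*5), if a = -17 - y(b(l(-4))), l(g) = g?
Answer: -2015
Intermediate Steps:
b(z) = -8 (b(z) = -7 - 1 = -8)
u(t) = 0 (u(t) = -(t - t)/3 = -⅓*0 = 0)
y(V) = V*(2 + V) (y(V) = (V + 2)*(V + 0) = (2 + V)*V = V*(2 + V))
a = -65 (a = -17 - (-8)*(2 - 8) = -17 - (-8)*(-6) = -17 - 1*48 = -17 - 48 = -65)
a*(-14 - 3*(-3)*5) = -65*(-14 - 3*(-3)*5) = -65*(-14 + 9*5) = -65*(-14 + 45) = -65*31 = -2015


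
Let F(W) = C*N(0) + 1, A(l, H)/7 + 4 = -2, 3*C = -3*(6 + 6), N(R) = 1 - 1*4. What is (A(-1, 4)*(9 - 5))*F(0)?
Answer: -6216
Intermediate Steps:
N(R) = -3 (N(R) = 1 - 4 = -3)
C = -12 (C = (-3*(6 + 6))/3 = (-3*12)/3 = (⅓)*(-36) = -12)
A(l, H) = -42 (A(l, H) = -28 + 7*(-2) = -28 - 14 = -42)
F(W) = 37 (F(W) = -12*(-3) + 1 = 36 + 1 = 37)
(A(-1, 4)*(9 - 5))*F(0) = -42*(9 - 5)*37 = -42*4*37 = -168*37 = -6216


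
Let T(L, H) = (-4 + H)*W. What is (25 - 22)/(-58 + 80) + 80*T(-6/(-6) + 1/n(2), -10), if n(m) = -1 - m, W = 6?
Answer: -147837/22 ≈ -6719.9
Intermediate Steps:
T(L, H) = -24 + 6*H (T(L, H) = (-4 + H)*6 = -24 + 6*H)
(25 - 22)/(-58 + 80) + 80*T(-6/(-6) + 1/n(2), -10) = (25 - 22)/(-58 + 80) + 80*(-24 + 6*(-10)) = 3/22 + 80*(-24 - 60) = 3*(1/22) + 80*(-84) = 3/22 - 6720 = -147837/22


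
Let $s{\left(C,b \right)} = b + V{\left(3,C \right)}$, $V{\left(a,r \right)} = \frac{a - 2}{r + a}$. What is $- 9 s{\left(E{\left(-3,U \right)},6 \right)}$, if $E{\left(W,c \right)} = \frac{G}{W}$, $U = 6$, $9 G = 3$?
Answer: $- \frac{1485}{26} \approx -57.115$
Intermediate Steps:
$G = \frac{1}{3}$ ($G = \frac{1}{9} \cdot 3 = \frac{1}{3} \approx 0.33333$)
$V{\left(a,r \right)} = \frac{-2 + a}{a + r}$
$E{\left(W,c \right)} = \frac{1}{3 W}$
$s{\left(C,b \right)} = b + \frac{1}{3 + C}$ ($s{\left(C,b \right)} = b + \frac{-2 + 3}{3 + C} = b + \frac{1}{3 + C} 1 = b + \frac{1}{3 + C}$)
$- 9 s{\left(E{\left(-3,U \right)},6 \right)} = - 9 \frac{1 + 6 \left(3 + \frac{1}{3 \left(-3\right)}\right)}{3 + \frac{1}{3 \left(-3\right)}} = - 9 \frac{1 + 6 \left(3 + \frac{1}{3} \left(- \frac{1}{3}\right)\right)}{3 + \frac{1}{3} \left(- \frac{1}{3}\right)} = - 9 \frac{1 + 6 \left(3 - \frac{1}{9}\right)}{3 - \frac{1}{9}} = - 9 \frac{1 + 6 \cdot \frac{26}{9}}{\frac{26}{9}} = - 9 \frac{9 \left(1 + \frac{52}{3}\right)}{26} = - 9 \cdot \frac{9}{26} \cdot \frac{55}{3} = \left(-9\right) \frac{165}{26} = - \frac{1485}{26}$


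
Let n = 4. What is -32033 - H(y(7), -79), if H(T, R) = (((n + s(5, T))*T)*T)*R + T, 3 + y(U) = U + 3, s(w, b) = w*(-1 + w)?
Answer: 60864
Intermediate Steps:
y(U) = U (y(U) = -3 + (U + 3) = -3 + (3 + U) = U)
H(T, R) = T + 24*R*T² (H(T, R) = (((4 + 5*(-1 + 5))*T)*T)*R + T = (((4 + 5*4)*T)*T)*R + T = (((4 + 20)*T)*T)*R + T = ((24*T)*T)*R + T = (24*T²)*R + T = 24*R*T² + T = T + 24*R*T²)
-32033 - H(y(7), -79) = -32033 - 7*(1 + 24*(-79)*7) = -32033 - 7*(1 - 13272) = -32033 - 7*(-13271) = -32033 - 1*(-92897) = -32033 + 92897 = 60864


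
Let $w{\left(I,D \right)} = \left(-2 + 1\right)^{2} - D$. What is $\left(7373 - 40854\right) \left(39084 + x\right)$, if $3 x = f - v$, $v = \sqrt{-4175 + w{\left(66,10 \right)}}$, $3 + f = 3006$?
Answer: $-1342085885 + \frac{66962 i \sqrt{1046}}{3} \approx -1.3421 \cdot 10^{9} + 7.2189 \cdot 10^{5} i$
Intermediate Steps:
$f = 3003$ ($f = -3 + 3006 = 3003$)
$w{\left(I,D \right)} = 1 - D$ ($w{\left(I,D \right)} = \left(-1\right)^{2} - D = 1 - D$)
$v = 2 i \sqrt{1046}$ ($v = \sqrt{-4175 + \left(1 - 10\right)} = \sqrt{-4175 - 9} = \sqrt{-4184} = 2 i \sqrt{1046} \approx 64.684 i$)
$x = 1001 - \frac{2 i \sqrt{1046}}{3}$ ($x = \frac{3003 - 2 i \sqrt{1046}}{3} = 1001 - \frac{2 i \sqrt{1046}}{3} \approx 1001.0 - 21.561 i$)
$\left(7373 - 40854\right) \left(39084 + x\right) = \left(7373 - 40854\right) \left(39084 + \left(1001 - \frac{2 i \sqrt{1046}}{3}\right)\right) = - 33481 \left(40085 - \frac{2 i \sqrt{1046}}{3}\right) = -1342085885 + \frac{66962 i \sqrt{1046}}{3}$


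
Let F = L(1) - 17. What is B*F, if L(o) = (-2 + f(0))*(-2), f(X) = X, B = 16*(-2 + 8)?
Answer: -1248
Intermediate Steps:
B = 96 (B = 16*6 = 96)
L(o) = 4 (L(o) = (-2 + 0)*(-2) = -2*(-2) = 4)
F = -13 (F = 4 - 17 = -13)
B*F = 96*(-13) = -1248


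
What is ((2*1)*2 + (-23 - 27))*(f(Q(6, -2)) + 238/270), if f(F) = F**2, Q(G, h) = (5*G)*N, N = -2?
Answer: -22361474/135 ≈ -1.6564e+5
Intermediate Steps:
Q(G, h) = -10*G (Q(G, h) = (5*G)*(-2) = -10*G)
((2*1)*2 + (-23 - 27))*(f(Q(6, -2)) + 238/270) = ((2*1)*2 + (-23 - 27))*((-10*6)**2 + 238/270) = (2*2 - 50)*((-60)**2 + 238*(1/270)) = (4 - 50)*(3600 + 119/135) = -46*486119/135 = -22361474/135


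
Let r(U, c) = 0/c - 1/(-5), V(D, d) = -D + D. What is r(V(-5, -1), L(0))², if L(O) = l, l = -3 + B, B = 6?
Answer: 1/25 ≈ 0.040000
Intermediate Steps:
V(D, d) = 0
l = 3 (l = -3 + 6 = 3)
L(O) = 3
r(U, c) = ⅕ (r(U, c) = 0 - 1*(-⅕) = 0 + ⅕ = ⅕)
r(V(-5, -1), L(0))² = (⅕)² = 1/25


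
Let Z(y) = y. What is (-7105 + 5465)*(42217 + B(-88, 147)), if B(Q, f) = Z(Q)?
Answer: -69091560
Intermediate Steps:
B(Q, f) = Q
(-7105 + 5465)*(42217 + B(-88, 147)) = (-7105 + 5465)*(42217 - 88) = -1640*42129 = -69091560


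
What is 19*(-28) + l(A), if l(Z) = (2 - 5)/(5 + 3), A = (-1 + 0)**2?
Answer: -4259/8 ≈ -532.38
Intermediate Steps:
A = 1 (A = (-1)**2 = 1)
l(Z) = -3/8
19*(-28) + l(A) = 19*(-28) - 3/8 = -532 - 3/8 = -4259/8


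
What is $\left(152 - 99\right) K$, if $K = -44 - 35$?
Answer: $-4187$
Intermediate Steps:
$K = -79$
$\left(152 - 99\right) K = \left(152 - 99\right) \left(-79\right) = 53 \left(-79\right) = -4187$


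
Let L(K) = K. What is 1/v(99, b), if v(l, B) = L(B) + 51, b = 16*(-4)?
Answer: -1/13 ≈ -0.076923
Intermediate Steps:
b = -64
v(l, B) = 51 + B (v(l, B) = B + 51 = 51 + B)
1/v(99, b) = 1/(51 - 64) = 1/(-13) = -1/13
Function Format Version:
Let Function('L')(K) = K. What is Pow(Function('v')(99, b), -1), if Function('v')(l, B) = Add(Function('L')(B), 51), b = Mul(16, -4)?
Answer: Rational(-1, 13) ≈ -0.076923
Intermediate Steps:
b = -64
Function('v')(l, B) = Add(51, B) (Function('v')(l, B) = Add(B, 51) = Add(51, B))
Pow(Function('v')(99, b), -1) = Pow(Add(51, -64), -1) = Pow(-13, -1) = Rational(-1, 13)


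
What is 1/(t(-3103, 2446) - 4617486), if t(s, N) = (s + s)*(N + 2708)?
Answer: -1/36603210 ≈ -2.7320e-8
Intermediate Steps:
t(s, N) = 2*s*(2708 + N) (t(s, N) = (2*s)*(2708 + N) = 2*s*(2708 + N))
1/(t(-3103, 2446) - 4617486) = 1/(2*(-3103)*(2708 + 2446) - 4617486) = 1/(2*(-3103)*5154 - 4617486) = 1/(-31985724 - 4617486) = 1/(-36603210) = -1/36603210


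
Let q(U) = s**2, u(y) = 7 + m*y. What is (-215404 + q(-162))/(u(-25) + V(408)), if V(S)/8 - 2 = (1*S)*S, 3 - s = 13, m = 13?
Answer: -107652/665705 ≈ -0.16171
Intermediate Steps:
s = -10 (s = 3 - 1*13 = 3 - 13 = -10)
u(y) = 7 + 13*y
q(U) = 100 (q(U) = (-10)**2 = 100)
V(S) = 16 + 8*S**2 (V(S) = 16 + 8*((1*S)*S) = 16 + 8*(S*S) = 16 + 8*S**2)
(-215404 + q(-162))/(u(-25) + V(408)) = (-215404 + 100)/((7 + 13*(-25)) + (16 + 8*408**2)) = -215304/((7 - 325) + (16 + 8*166464)) = -215304/(-318 + (16 + 1331712)) = -215304/(-318 + 1331728) = -215304/1331410 = -215304*1/1331410 = -107652/665705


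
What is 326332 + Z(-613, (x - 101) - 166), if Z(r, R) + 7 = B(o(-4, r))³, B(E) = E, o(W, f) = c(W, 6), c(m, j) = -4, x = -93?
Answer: 326261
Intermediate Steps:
o(W, f) = -4
Z(r, R) = -71 (Z(r, R) = -7 + (-4)³ = -7 - 64 = -71)
326332 + Z(-613, (x - 101) - 166) = 326332 - 71 = 326261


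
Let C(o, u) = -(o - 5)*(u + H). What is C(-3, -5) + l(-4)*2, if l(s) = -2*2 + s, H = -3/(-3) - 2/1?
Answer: -64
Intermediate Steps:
H = -1 (H = -3*(-⅓) - 2*1 = 1 - 2 = -1)
C(o, u) = -(-1 + u)*(-5 + o) (C(o, u) = -(o - 5)*(u - 1) = -(-5 + o)*(-1 + u) = -(-1 + u)*(-5 + o))
l(s) = -4 + s
C(-3, -5) + l(-4)*2 = (-5 - 3 + 5*(-5) - 1*(-3)*(-5)) + (-4 - 4)*2 = (-5 - 3 - 25 - 15) - 8*2 = -48 - 16 = -64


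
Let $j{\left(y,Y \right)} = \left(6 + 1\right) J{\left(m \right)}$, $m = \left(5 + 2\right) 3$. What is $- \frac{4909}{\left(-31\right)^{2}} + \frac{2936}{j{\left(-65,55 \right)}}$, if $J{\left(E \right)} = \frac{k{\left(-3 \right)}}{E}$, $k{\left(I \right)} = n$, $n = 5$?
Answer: $\frac{8439943}{4805} \approx 1756.5$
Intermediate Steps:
$m = 21$ ($m = 7 \cdot 3 = 21$)
$k{\left(I \right)} = 5$
$J{\left(E \right)} = \frac{5}{E}$
$j{\left(y,Y \right)} = \frac{5}{3}$ ($j{\left(y,Y \right)} = \left(6 + 1\right) \frac{5}{21} = 7 \cdot 5 \cdot \frac{1}{21} = 7 \cdot \frac{5}{21} = \frac{5}{3}$)
$- \frac{4909}{\left(-31\right)^{2}} + \frac{2936}{j{\left(-65,55 \right)}} = - \frac{4909}{\left(-31\right)^{2}} + \frac{2936}{\frac{5}{3}} = - \frac{4909}{961} + 2936 \cdot \frac{3}{5} = \left(-4909\right) \frac{1}{961} + \frac{8808}{5} = - \frac{4909}{961} + \frac{8808}{5} = \frac{8439943}{4805}$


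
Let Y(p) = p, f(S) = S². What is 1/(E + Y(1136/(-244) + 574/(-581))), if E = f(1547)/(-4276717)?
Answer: -21653018171/134319728725 ≈ -0.16121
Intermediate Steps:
E = -2393209/4276717 (E = 1547²/(-4276717) = 2393209*(-1/4276717) = -2393209/4276717 ≈ -0.55959)
1/(E + Y(1136/(-244) + 574/(-581))) = 1/(-2393209/4276717 + (1136/(-244) + 574/(-581))) = 1/(-2393209/4276717 + (1136*(-1/244) + 574*(-1/581))) = 1/(-2393209/4276717 + (-284/61 - 82/83)) = 1/(-2393209/4276717 - 28574/5063) = 1/(-134319728725/21653018171) = -21653018171/134319728725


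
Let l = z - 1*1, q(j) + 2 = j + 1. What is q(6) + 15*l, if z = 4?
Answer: 50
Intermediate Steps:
q(j) = -1 + j (q(j) = -2 + (j + 1) = -2 + (1 + j) = -1 + j)
l = 3 (l = 4 - 1*1 = 4 - 1 = 3)
q(6) + 15*l = (-1 + 6) + 15*3 = 5 + 45 = 50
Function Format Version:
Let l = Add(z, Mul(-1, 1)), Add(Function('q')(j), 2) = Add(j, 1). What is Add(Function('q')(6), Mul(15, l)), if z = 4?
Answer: 50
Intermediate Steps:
Function('q')(j) = Add(-1, j) (Function('q')(j) = Add(-2, Add(j, 1)) = Add(-2, Add(1, j)) = Add(-1, j))
l = 3 (l = Add(4, Mul(-1, 1)) = Add(4, -1) = 3)
Add(Function('q')(6), Mul(15, l)) = Add(Add(-1, 6), Mul(15, 3)) = Add(5, 45) = 50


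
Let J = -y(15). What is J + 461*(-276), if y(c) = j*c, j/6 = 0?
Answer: -127236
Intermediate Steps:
j = 0 (j = 6*0 = 0)
y(c) = 0 (y(c) = 0*c = 0)
J = 0 (J = -1*0 = 0)
J + 461*(-276) = 0 + 461*(-276) = 0 - 127236 = -127236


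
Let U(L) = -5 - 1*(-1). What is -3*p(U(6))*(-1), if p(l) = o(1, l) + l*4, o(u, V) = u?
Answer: -45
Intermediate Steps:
U(L) = -4 (U(L) = -5 + 1 = -4)
p(l) = 1 + 4*l (p(l) = 1 + l*4 = 1 + 4*l)
-3*p(U(6))*(-1) = -3*(1 + 4*(-4))*(-1) = -3*(1 - 16)*(-1) = -3*(-15)*(-1) = 45*(-1) = -45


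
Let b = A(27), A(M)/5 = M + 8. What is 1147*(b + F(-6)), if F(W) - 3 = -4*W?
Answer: 231694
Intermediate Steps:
F(W) = 3 - 4*W
A(M) = 40 + 5*M (A(M) = 5*(M + 8) = 5*(8 + M) = 40 + 5*M)
b = 175 (b = 40 + 5*27 = 40 + 135 = 175)
1147*(b + F(-6)) = 1147*(175 + (3 - 4*(-6))) = 1147*(175 + (3 + 24)) = 1147*(175 + 27) = 1147*202 = 231694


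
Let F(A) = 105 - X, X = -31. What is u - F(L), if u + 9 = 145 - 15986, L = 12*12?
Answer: -15986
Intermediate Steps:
L = 144
u = -15850 (u = -9 + (145 - 15986) = -9 - 15841 = -15850)
F(A) = 136 (F(A) = 105 - 1*(-31) = 105 + 31 = 136)
u - F(L) = -15850 - 1*136 = -15850 - 136 = -15986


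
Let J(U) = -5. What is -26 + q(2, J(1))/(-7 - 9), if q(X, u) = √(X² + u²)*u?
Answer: -26 + 5*√29/16 ≈ -24.317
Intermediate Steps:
q(X, u) = u*√(X² + u²)
-26 + q(2, J(1))/(-7 - 9) = -26 + (-5*√(2² + (-5)²))/(-7 - 9) = -26 - 5*√(4 + 25)/(-16) = -26 - 5*√29*(-1/16) = -26 + 5*√29/16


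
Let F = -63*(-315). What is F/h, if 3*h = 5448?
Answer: 19845/1816 ≈ 10.928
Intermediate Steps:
h = 1816 (h = (⅓)*5448 = 1816)
F = 19845
F/h = 19845/1816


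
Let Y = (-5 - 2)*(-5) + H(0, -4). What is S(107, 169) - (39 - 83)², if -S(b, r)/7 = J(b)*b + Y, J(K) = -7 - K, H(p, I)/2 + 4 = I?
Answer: 83317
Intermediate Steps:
H(p, I) = -8 + 2*I
Y = 19 (Y = (-5 - 2)*(-5) + (-8 + 2*(-4)) = -7*(-5) + (-8 - 8) = 35 - 16 = 19)
S(b, r) = -133 - 7*b*(-7 - b) (S(b, r) = -7*((-7 - b)*b + 19) = -7*(b*(-7 - b) + 19) = -7*(19 + b*(-7 - b)) = -133 - 7*b*(-7 - b))
S(107, 169) - (39 - 83)² = (-133 + 7*107*(7 + 107)) - (39 - 83)² = (-133 + 7*107*114) - 1*(-44)² = (-133 + 85386) - 1*1936 = 85253 - 1936 = 83317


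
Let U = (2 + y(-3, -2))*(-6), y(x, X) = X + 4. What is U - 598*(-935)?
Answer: 559106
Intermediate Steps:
y(x, X) = 4 + X
U = -24 (U = (2 + (4 - 2))*(-6) = (2 + 2)*(-6) = 4*(-6) = -24)
U - 598*(-935) = -24 - 598*(-935) = -24 + 559130 = 559106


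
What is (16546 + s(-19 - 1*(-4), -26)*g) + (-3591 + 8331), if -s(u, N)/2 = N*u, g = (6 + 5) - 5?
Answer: 16606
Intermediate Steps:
g = 6 (g = 11 - 5 = 6)
s(u, N) = -2*N*u
(16546 + s(-19 - 1*(-4), -26)*g) + (-3591 + 8331) = (16546 - 2*(-26)*(-19 - 1*(-4))*6) + (-3591 + 8331) = (16546 - 2*(-26)*(-19 + 4)*6) + 4740 = (16546 - 2*(-26)*(-15)*6) + 4740 = (16546 - 780*6) + 4740 = (16546 - 4680) + 4740 = 11866 + 4740 = 16606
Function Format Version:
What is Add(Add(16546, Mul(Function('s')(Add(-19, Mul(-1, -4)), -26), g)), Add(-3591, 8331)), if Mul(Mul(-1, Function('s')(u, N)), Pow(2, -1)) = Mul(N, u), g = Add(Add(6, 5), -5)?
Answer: 16606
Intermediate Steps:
g = 6 (g = Add(11, -5) = 6)
Function('s')(u, N) = Mul(-2, N, u) (Function('s')(u, N) = Mul(-2, Mul(N, u)) = Mul(-2, N, u))
Add(Add(16546, Mul(Function('s')(Add(-19, Mul(-1, -4)), -26), g)), Add(-3591, 8331)) = Add(Add(16546, Mul(Mul(-2, -26, Add(-19, Mul(-1, -4))), 6)), Add(-3591, 8331)) = Add(Add(16546, Mul(Mul(-2, -26, Add(-19, 4)), 6)), 4740) = Add(Add(16546, Mul(Mul(-2, -26, -15), 6)), 4740) = Add(Add(16546, Mul(-780, 6)), 4740) = Add(Add(16546, -4680), 4740) = Add(11866, 4740) = 16606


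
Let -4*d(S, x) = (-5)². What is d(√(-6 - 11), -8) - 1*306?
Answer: -1249/4 ≈ -312.25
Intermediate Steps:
d(S, x) = -25/4 (d(S, x) = -¼*(-5)² = -¼*25 = -25/4)
d(√(-6 - 11), -8) - 1*306 = -25/4 - 1*306 = -25/4 - 306 = -1249/4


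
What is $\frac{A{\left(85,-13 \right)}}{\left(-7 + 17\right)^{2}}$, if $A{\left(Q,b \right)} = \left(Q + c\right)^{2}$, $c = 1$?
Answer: $\frac{1849}{25} \approx 73.96$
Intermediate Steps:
$A{\left(Q,b \right)} = \left(1 + Q\right)^{2}$ ($A{\left(Q,b \right)} = \left(Q + 1\right)^{2} = \left(1 + Q\right)^{2}$)
$\frac{A{\left(85,-13 \right)}}{\left(-7 + 17\right)^{2}} = \frac{\left(1 + 85\right)^{2}}{\left(-7 + 17\right)^{2}} = \frac{86^{2}}{10^{2}} = \frac{7396}{100} = 7396 \cdot \frac{1}{100} = \frac{1849}{25}$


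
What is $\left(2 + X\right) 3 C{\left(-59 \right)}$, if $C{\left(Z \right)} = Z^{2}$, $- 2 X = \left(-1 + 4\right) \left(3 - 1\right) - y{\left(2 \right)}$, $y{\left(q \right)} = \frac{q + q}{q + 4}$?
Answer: $-6962$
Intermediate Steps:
$y{\left(q \right)} = \frac{2 q}{4 + q}$
$X = - \frac{8}{3}$ ($X = - \frac{\left(-1 + 4\right) \left(3 - 1\right) - 2 \cdot 2 \frac{1}{4 + 2}}{2} = - \frac{3 \cdot 2 - 2 \cdot 2 \cdot \frac{1}{6}}{2} = - \frac{6 - 2 \cdot 2 \cdot \frac{1}{6}}{2} = - \frac{6 - \frac{2}{3}}{2} = \left(- \frac{1}{2}\right) \frac{16}{3} = - \frac{8}{3} \approx -2.6667$)
$\left(2 + X\right) 3 C{\left(-59 \right)} = \left(2 - \frac{8}{3}\right) 3 \left(-59\right)^{2} = \left(- \frac{2}{3}\right) 3 \cdot 3481 = \left(-2\right) 3481 = -6962$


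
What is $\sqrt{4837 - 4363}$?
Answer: $\sqrt{474} \approx 21.772$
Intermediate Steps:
$\sqrt{4837 - 4363} = \sqrt{474}$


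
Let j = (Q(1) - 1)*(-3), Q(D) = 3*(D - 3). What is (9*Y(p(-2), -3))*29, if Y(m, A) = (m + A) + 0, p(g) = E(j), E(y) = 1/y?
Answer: -5394/7 ≈ -770.57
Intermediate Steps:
Q(D) = -9 + 3*D (Q(D) = 3*(-3 + D) = -9 + 3*D)
j = 21 (j = ((-9 + 3*1) - 1)*(-3) = ((-9 + 3) - 1)*(-3) = (-6 - 1)*(-3) = -7*(-3) = 21)
p(g) = 1/21
Y(m, A) = A + m (Y(m, A) = (A + m) + 0 = A + m)
(9*Y(p(-2), -3))*29 = (9*(-3 + 1/21))*29 = (9*(-62/21))*29 = -186/7*29 = -5394/7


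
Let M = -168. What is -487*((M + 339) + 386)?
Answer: -271259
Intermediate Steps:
-487*((M + 339) + 386) = -487*((-168 + 339) + 386) = -487*(171 + 386) = -487*557 = -271259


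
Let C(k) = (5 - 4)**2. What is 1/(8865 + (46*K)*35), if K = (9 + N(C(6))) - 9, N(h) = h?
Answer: 1/10475 ≈ 9.5465e-5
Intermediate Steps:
C(k) = 1 (C(k) = 1**2 = 1)
K = 1 (K = (9 + 1) - 9 = 10 - 9 = 1)
1/(8865 + (46*K)*35) = 1/(8865 + (46*1)*35) = 1/(8865 + 46*35) = 1/(8865 + 1610) = 1/10475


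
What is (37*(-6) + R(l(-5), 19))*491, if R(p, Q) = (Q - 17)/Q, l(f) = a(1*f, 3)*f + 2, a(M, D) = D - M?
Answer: -2070056/19 ≈ -1.0895e+5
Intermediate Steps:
l(f) = 2 + f*(3 - f) (l(f) = (3 - f)*f + 2 = f*(3 - f) + 2 = 2 + f*(3 - f))
R(p, Q) = (-17 + Q)/Q
(37*(-6) + R(l(-5), 19))*491 = (37*(-6) + (-17 + 19)/19)*491 = (-222 + (1/19)*2)*491 = (-222 + 2/19)*491 = -4216/19*491 = -2070056/19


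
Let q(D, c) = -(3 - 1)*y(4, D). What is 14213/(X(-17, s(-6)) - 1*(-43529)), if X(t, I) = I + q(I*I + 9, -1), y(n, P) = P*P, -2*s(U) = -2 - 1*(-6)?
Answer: 14213/43189 ≈ 0.32909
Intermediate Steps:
s(U) = -2 (s(U) = -(-2 - 1*(-6))/2 = -(-2 + 6)/2 = -½*4 = -2)
y(n, P) = P²
q(D, c) = -2*D² (q(D, c) = -(3 - 1)*D² = -2*D²)
X(t, I) = I - 2*(9 + I²)² (X(t, I) = I - 2*(I*I + 9)² = I - 2*(I² + 9)² = I - 2*(9 + I²)²)
14213/(X(-17, s(-6)) - 1*(-43529)) = 14213/((-2 - 2*(9 + (-2)²)²) - 1*(-43529)) = 14213/((-2 - 2*(9 + 4)²) + 43529) = 14213/((-2 - 2*13²) + 43529) = 14213/((-2 - 2*169) + 43529) = 14213/((-2 - 338) + 43529) = 14213/(-340 + 43529) = 14213/43189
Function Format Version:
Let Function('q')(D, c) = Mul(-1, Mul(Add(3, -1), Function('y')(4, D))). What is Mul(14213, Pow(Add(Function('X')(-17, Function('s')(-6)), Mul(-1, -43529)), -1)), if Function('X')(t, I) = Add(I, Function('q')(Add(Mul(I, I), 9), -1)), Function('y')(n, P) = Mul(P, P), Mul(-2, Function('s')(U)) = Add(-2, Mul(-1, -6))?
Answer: Rational(14213, 43189) ≈ 0.32909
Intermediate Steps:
Function('s')(U) = -2 (Function('s')(U) = Mul(Rational(-1, 2), Add(-2, Mul(-1, -6))) = Mul(Rational(-1, 2), Add(-2, 6)) = Mul(Rational(-1, 2), 4) = -2)
Function('y')(n, P) = Pow(P, 2)
Function('q')(D, c) = Mul(-2, Pow(D, 2)) (Function('q')(D, c) = Mul(-1, Mul(Add(3, -1), Pow(D, 2))) = Mul(-1, Mul(2, Pow(D, 2))) = Mul(-2, Pow(D, 2)))
Function('X')(t, I) = Add(I, Mul(-2, Pow(Add(9, Pow(I, 2)), 2))) (Function('X')(t, I) = Add(I, Mul(-2, Pow(Add(Mul(I, I), 9), 2))) = Add(I, Mul(-2, Pow(Add(Pow(I, 2), 9), 2))) = Add(I, Mul(-2, Pow(Add(9, Pow(I, 2)), 2))))
Mul(14213, Pow(Add(Function('X')(-17, Function('s')(-6)), Mul(-1, -43529)), -1)) = Mul(14213, Pow(Add(Add(-2, Mul(-2, Pow(Add(9, Pow(-2, 2)), 2))), Mul(-1, -43529)), -1)) = Mul(14213, Pow(Add(Add(-2, Mul(-2, Pow(Add(9, 4), 2))), 43529), -1)) = Mul(14213, Pow(Add(Add(-2, Mul(-2, Pow(13, 2))), 43529), -1)) = Mul(14213, Pow(Add(Add(-2, Mul(-2, 169)), 43529), -1)) = Mul(14213, Pow(Add(Add(-2, -338), 43529), -1)) = Mul(14213, Pow(Add(-340, 43529), -1)) = Mul(14213, Pow(43189, -1)) = Mul(14213, Rational(1, 43189)) = Rational(14213, 43189)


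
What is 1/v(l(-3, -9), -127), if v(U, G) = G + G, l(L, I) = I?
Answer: -1/254 ≈ -0.0039370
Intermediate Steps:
v(U, G) = 2*G
1/v(l(-3, -9), -127) = 1/(2*(-127)) = 1/(-254) = -1/254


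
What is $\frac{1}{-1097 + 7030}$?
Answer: $\frac{1}{5933} \approx 0.00016855$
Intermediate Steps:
$\frac{1}{-1097 + 7030} = \frac{1}{5933}$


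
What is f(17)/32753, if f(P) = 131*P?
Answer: 2227/32753 ≈ 0.067994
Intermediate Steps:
f(17)/32753 = (131*17)/32753 = 2227*(1/32753) = 2227/32753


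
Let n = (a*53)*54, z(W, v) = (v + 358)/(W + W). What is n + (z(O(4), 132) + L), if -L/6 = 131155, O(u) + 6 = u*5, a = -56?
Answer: -1894369/2 ≈ -9.4718e+5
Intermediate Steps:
O(u) = -6 + 5*u (O(u) = -6 + u*5 = -6 + 5*u)
z(W, v) = (358 + v)/(2*W) (z(W, v) = (358 + v)/((2*W)) = (358 + v)*(1/(2*W)) = (358 + v)/(2*W))
L = -786930 (L = -6*131155 = -786930)
n = -160272 (n = -56*53*54 = -2968*54 = -160272)
n + (z(O(4), 132) + L) = -160272 + ((358 + 132)/(2*(-6 + 5*4)) - 786930) = -160272 + ((½)*490/(-6 + 20) - 786930) = -160272 + ((½)*490/14 - 786930) = -160272 + ((½)*(1/14)*490 - 786930) = -160272 + (35/2 - 786930) = -160272 - 1573825/2 = -1894369/2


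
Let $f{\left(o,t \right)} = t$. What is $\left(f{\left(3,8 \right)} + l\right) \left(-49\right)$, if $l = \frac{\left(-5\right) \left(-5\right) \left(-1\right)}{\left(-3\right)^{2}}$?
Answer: $- \frac{2303}{9} \approx -255.89$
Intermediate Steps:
$l = - \frac{25}{9}$ ($l = \frac{25 \left(-1\right)}{9} = \left(-25\right) \frac{1}{9} = - \frac{25}{9} \approx -2.7778$)
$\left(f{\left(3,8 \right)} + l\right) \left(-49\right) = \left(8 - \frac{25}{9}\right) \left(-49\right) = \frac{47}{9} \left(-49\right) = - \frac{2303}{9}$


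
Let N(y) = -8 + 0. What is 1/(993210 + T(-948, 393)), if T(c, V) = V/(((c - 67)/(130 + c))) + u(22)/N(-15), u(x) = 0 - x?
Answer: 4060/4033729661 ≈ 1.0065e-6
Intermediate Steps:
N(y) = -8
u(x) = -x
T(c, V) = 11/4 + V*(130 + c)/(-67 + c) (T(c, V) = V/(((c - 67)/(130 + c))) - 1*22/(-8) = V/(((-67 + c)/(130 + c))) - 22*(-⅛) = V/(((-67 + c)/(130 + c))) + 11/4 = V*((130 + c)/(-67 + c)) + 11/4 = V*(130 + c)/(-67 + c) + 11/4 = 11/4 + V*(130 + c)/(-67 + c))
1/(993210 + T(-948, 393)) = 1/(993210 + (-737 + 11*(-948) + 520*393 + 4*393*(-948))/(4*(-67 - 948))) = 1/(993210 + (¼)*(-737 - 10428 + 204360 - 1490256)/(-1015)) = 1/(993210 + (¼)*(-1/1015)*(-1297061)) = 1/(993210 + 1297061/4060) = 1/(4033729661/4060) = 4060/4033729661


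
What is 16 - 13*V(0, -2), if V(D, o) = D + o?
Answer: 42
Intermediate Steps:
16 - 13*V(0, -2) = 16 - 13*(0 - 2) = 16 - 13*(-2) = 16 + 26 = 42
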